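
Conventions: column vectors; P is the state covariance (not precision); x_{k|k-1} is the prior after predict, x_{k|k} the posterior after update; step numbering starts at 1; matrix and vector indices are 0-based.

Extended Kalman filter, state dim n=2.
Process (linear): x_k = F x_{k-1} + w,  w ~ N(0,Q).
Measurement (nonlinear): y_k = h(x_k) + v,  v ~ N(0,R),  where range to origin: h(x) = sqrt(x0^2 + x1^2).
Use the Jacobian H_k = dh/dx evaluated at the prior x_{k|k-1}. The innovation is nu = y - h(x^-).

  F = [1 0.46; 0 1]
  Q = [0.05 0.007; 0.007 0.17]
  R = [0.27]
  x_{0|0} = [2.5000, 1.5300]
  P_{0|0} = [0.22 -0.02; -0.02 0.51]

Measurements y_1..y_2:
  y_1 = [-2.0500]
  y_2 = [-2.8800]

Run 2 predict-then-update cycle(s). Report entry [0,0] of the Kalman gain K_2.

step 1: x^-=[3.2038, 1.5300]  P^-=[0.3595 0.2216; 0.2216 0.6800]  H_jac=[0.9024 0.4309]  S=[0.8614]  K=[0.4875; 0.5723]  nu=[-5.6004]  x^+=[0.4737, -1.6753]  P^+=[0.1548 -0.0187; -0.0187 0.3978]
step 2: x^-=[-0.2970, -1.6753]  P^-=[0.2718 0.1713; 0.1713 0.5678]  H_jac=[-0.1746 -0.9846]  S=[0.8877]  K=[-0.2434; -0.6635]  nu=[-4.5815]  x^+=[0.8182, 1.3646]  P^+=[0.2192 0.0279; 0.0279 0.1770]

K[0,0] = -0.2434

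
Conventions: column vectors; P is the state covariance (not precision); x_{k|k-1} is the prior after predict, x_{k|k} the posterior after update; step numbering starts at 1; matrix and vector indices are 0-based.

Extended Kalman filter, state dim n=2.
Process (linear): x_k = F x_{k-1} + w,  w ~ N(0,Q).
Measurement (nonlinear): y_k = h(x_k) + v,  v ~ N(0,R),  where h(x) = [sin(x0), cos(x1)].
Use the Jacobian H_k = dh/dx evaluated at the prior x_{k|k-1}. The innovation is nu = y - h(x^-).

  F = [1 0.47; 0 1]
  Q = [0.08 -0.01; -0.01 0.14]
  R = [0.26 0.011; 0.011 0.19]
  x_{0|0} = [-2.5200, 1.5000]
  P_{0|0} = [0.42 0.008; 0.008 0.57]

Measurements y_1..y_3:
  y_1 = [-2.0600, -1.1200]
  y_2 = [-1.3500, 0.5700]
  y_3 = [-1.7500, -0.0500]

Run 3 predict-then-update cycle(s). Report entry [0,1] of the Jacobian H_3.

step 1: x^-=[-1.8150, 1.5000]  P^-=[0.6334 0.2659; 0.2659 0.7100]  H_jac=[-0.2418 0.0000; 0.0000 -0.9975]  S=[0.2970 0.0751; 0.0751 0.8964]  K=[-0.4503 -0.2581; -0.0170 -0.7886]  nu=[-1.0897, -1.1907]  x^+=[-1.0169, 2.4575]  P^+=[0.4960 0.0541; 0.0541 0.1504]
step 2: x^-=[0.1381, 2.4575]  P^-=[0.6601 0.1148; 0.1148 0.2904]  H_jac=[0.9905 0.0000; 0.0000 -0.6320]  S=[0.9076 -0.0609; -0.0609 0.3060]  K=[0.7140 -0.0951; 0.0862 -0.5826]  nu=[-1.4877, 1.3450]  x^+=[-1.0520, 1.5456]  P^+=[0.1864 0.0162; 0.0162 0.1737]
step 3: x^-=[-0.3256, 1.5456]  P^-=[0.3199 0.0878; 0.0878 0.3137]  H_jac=[0.9475 0.0000; 0.0000 -0.9997]  S=[0.5472 -0.0722; -0.0722 0.5035]  K=[0.5412 -0.0968; 0.0712 -0.6126]  nu=[-1.4301, -0.0752]  x^+=[-1.0923, 1.4898]  P^+=[0.1474 0.0124; 0.0124 0.1156]

H_jac[0,1] = 0.0000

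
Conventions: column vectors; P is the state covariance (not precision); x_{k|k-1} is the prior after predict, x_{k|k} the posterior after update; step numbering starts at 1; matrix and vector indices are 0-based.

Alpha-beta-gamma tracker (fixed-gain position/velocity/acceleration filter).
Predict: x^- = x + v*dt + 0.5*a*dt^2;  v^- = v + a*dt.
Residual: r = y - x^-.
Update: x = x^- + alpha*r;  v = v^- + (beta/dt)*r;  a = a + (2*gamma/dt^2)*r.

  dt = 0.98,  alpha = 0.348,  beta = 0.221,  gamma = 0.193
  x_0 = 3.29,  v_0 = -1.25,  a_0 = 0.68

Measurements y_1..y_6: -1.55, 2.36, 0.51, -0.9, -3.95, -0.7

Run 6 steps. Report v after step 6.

step 1: x_pred=2.3915  r=-3.9415  x^+=1.0199  v^+=-1.4725  a^+=-0.9042
step 2: x_pred=-0.8573  r=3.2173  x^+=0.2623  v^+=-1.6330  a^+=0.3889
step 3: x_pred=-1.1513  r=1.6613  x^+=-0.5731  v^+=-0.8772  a^+=1.0566
step 4: x_pred=-0.9254  r=0.0254  x^+=-0.9166  v^+=0.1640  a^+=1.0668
step 5: x_pred=-0.2436  r=-3.7064  x^+=-1.5334  v^+=0.3737  a^+=-0.4228
step 6: x_pred=-1.3703  r=0.6703  x^+=-1.1370  v^+=0.1104  a^+=-0.1534

v_post = 0.1104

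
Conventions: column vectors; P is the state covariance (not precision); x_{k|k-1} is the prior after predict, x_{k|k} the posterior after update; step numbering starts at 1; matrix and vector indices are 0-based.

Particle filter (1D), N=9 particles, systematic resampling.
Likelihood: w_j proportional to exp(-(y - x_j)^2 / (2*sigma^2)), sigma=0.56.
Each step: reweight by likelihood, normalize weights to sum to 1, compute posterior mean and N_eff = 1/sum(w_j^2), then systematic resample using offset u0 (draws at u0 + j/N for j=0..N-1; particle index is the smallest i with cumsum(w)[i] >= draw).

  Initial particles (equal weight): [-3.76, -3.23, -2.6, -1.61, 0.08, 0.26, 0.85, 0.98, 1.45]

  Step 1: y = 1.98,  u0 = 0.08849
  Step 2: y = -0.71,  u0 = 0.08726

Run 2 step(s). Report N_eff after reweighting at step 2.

step 1: w=[0.0000, 0.0000, 0.0000, 0.0000, 0.0032, 0.0091, 0.1326, 0.2062, 0.6489]  mean=1.2583  Neff=2.0778  idx=[6, 7, 7, 8, 8, 8, 8, 8, 8]
step 2: w=[0.4565, 0.2327, 0.2327, 0.0130, 0.0130, 0.0130, 0.0130, 0.0130, 0.0130]  mean=0.9573  Neff=3.1471  idx=[0, 0, 0, 0, 1, 1, 2, 2, 7]

N_eff = 3.1471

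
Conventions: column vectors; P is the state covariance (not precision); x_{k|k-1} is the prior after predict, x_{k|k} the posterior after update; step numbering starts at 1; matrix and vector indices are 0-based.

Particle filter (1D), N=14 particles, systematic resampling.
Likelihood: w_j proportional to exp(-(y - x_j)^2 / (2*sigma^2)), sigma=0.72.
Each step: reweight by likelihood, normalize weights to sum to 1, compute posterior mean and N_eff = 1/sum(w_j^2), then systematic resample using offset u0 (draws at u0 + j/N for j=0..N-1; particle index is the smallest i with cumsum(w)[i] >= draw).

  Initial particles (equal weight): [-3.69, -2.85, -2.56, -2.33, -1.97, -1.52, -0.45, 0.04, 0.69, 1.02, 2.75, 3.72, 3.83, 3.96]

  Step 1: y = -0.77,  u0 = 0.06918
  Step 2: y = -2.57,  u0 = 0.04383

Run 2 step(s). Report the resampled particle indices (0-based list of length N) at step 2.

step 1: w=[0.0001, 0.0059, 0.0175, 0.0368, 0.0960, 0.2237, 0.3487, 0.2044, 0.0493, 0.0175, 0.0000, 0.0000, 0.0000, 0.0000]  mean=-0.7739  Neff=4.4033  idx=[4, 4, 5, 5, 5, 6, 6, 6, 6, 6, 7, 7, 7, 9]
step 2: w=[0.2805, 0.2805, 0.1371, 0.1371, 0.1371, 0.0052, 0.0052, 0.0052, 0.0052, 0.0052, 0.0006, 0.0006, 0.0006, 0.0000]  mean=-1.7420  Neff=4.6748  idx=[0, 0, 0, 0, 1, 1, 1, 1, 2, 2, 3, 3, 4, 5]

resampled_idx = [0, 0, 0, 0, 1, 1, 1, 1, 2, 2, 3, 3, 4, 5]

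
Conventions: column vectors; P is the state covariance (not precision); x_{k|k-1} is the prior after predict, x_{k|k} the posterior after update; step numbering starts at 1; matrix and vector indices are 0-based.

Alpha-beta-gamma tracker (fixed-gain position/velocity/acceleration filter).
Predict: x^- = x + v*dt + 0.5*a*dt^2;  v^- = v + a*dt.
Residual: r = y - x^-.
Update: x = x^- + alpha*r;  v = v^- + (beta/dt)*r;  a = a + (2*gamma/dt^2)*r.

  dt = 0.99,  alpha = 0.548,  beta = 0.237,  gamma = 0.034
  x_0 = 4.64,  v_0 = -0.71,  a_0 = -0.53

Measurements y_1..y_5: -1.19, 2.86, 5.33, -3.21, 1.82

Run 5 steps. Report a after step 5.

a_post = 0.0066

step 1: x_pred=3.6774  r=-4.8674  x^+=1.0101  v^+=-2.3999  a^+=-0.8677
step 2: x_pred=-1.7911  r=4.6511  x^+=0.7577  v^+=-2.1455  a^+=-0.5450
step 3: x_pred=-1.6334  r=6.9634  x^+=2.1825  v^+=-1.0181  a^+=-0.0619
step 4: x_pred=1.1443  r=-4.3543  x^+=-1.2418  v^+=-2.1217  a^+=-0.3640
step 5: x_pred=-3.5207  r=5.3407  x^+=-0.5940  v^+=-1.2035  a^+=0.0066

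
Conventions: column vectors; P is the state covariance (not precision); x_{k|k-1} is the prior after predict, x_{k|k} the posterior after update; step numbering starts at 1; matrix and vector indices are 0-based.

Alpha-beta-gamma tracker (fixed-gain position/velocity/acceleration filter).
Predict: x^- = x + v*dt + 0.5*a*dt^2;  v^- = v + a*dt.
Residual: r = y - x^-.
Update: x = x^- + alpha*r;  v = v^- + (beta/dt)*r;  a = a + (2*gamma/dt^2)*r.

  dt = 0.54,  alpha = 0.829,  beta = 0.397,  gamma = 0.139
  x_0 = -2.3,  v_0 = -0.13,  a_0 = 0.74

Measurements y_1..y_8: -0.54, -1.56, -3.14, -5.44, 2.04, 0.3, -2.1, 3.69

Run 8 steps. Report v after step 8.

step 1: x_pred=-2.2623  r=1.7223  x^+=-0.8345  v^+=1.5358  a^+=2.3820
step 2: x_pred=0.3421  r=-1.9021  x^+=-1.2347  v^+=1.4237  a^+=0.5686
step 3: x_pred=-0.3831  r=-2.7569  x^+=-2.6686  v^+=-0.2962  a^+=-2.0598
step 4: x_pred=-3.1288  r=-2.3112  x^+=-5.0448  v^+=-3.1076  a^+=-4.2632
step 5: x_pred=-7.3445  r=9.3845  x^+=0.4353  v^+=1.4896  a^+=4.6836
step 6: x_pred=1.9225  r=-1.6225  x^+=0.5774  v^+=2.8259  a^+=3.1368
step 7: x_pred=2.5608  r=-4.6608  x^+=-1.3030  v^+=1.0932  a^+=-1.3066
step 8: x_pred=-0.9032  r=4.5932  x^+=2.9046  v^+=3.7645  a^+=3.0723

v_post = 3.7645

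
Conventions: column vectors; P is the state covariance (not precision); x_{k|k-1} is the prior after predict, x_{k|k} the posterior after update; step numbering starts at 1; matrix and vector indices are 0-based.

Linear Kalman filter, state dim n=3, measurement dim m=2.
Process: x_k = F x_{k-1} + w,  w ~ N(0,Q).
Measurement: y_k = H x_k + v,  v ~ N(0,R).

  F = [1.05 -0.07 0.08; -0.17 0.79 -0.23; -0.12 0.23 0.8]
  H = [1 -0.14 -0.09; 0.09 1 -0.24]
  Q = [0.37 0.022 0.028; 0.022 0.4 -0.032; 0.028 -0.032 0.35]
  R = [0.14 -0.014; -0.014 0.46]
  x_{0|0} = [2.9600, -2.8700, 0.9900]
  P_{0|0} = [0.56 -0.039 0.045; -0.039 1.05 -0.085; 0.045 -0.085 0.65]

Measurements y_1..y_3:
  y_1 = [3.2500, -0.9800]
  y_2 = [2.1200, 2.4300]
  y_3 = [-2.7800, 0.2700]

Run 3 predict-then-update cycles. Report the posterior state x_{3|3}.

x_post = [-1.8190, 0.3687, -2.0408]

step 1: x^-=[3.3881, -2.9982, -0.2233]  P^-=[1.0110 -0.1990 0.0130; -0.1990 1.1508 0.0017; 0.0130 0.0017 0.7918]  S=[1.2334 -0.2668; -0.2668 1.6273]  K=[0.8569 0.0722; -0.1468 0.6718; -0.0750 -0.1273]  nu=[-0.5779, 1.6597]  x^+=[3.0127, -1.7984, -0.3912]  P^+=[0.1298 0.0279 0.0766; 0.0279 0.3371 0.1189; 0.0766 0.1189 0.7636]
step 2: x^-=[3.2579, -1.8429, -1.0881]  P^-=[0.5270 -0.0205 0.1213; -0.0205 0.6098 -0.0518; 0.1213 -0.0518 0.8859]  S=[0.6688 -0.0802; -0.0802 1.1411]  K=[0.7824 0.0531; -0.0868 0.5376; 0.0467 -0.2189]  nu=[-1.4939, 3.7185]  x^+=[2.2866, 0.2860, -1.9719]  P^+=[0.1211 0.0257 0.0966; 0.0257 0.2675 0.0887; 0.0966 0.0887 0.8281]
step 3: x^-=[2.2231, 0.2907, -1.7861]  P^-=[0.5216 -0.0256 0.1447; -0.0256 0.5826 -0.0958; 0.1447 -0.0958 0.9086]  S=[0.6590 -0.0848; -0.0848 1.1344]  K=[0.7831 0.0467; -0.0819 0.5258; 0.0825 -0.2591]  nu=[-5.1232, -0.6495]  x^+=[-1.8190, 0.3687, -2.0408]  P^+=[0.1212 0.0234 0.0990; 0.0234 0.2574 0.0686; 0.0990 0.0686 0.8243]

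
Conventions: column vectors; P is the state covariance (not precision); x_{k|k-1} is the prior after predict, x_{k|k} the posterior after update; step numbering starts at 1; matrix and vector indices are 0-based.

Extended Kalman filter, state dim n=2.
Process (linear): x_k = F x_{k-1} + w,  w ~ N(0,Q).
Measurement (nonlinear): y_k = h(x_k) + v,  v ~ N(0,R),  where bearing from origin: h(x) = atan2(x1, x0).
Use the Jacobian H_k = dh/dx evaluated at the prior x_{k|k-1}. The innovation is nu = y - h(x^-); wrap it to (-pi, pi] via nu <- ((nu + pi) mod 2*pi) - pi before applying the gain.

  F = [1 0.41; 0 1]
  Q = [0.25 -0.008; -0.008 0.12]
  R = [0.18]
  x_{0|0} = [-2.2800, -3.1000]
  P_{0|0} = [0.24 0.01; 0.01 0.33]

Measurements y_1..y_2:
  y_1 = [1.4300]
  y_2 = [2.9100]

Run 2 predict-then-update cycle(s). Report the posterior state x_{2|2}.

x_post = [-5.3143, -2.2250]

step 1: x^-=[-3.5510, -3.1000]  P^-=[0.5537 0.1373; 0.1373 0.4500]  H_jac=[0.1395 -0.1598]  S=[0.1961]  K=[0.2820; -0.2690]  nu=[-2.4293]  x^+=[-4.2359, -2.4466]  P^+=[0.5381 0.1522; 0.1522 0.4358]
step 2: x^-=[-5.2390, -2.4466]  P^-=[0.9861 0.3229; 0.3229 0.5558]  H_jac=[0.0732 -0.1567]  S=[0.1915]  K=[0.1126; -0.3314]  nu=[-0.6685]  x^+=[-5.3143, -2.2250]  P^+=[0.9837 0.3300; 0.3300 0.5348]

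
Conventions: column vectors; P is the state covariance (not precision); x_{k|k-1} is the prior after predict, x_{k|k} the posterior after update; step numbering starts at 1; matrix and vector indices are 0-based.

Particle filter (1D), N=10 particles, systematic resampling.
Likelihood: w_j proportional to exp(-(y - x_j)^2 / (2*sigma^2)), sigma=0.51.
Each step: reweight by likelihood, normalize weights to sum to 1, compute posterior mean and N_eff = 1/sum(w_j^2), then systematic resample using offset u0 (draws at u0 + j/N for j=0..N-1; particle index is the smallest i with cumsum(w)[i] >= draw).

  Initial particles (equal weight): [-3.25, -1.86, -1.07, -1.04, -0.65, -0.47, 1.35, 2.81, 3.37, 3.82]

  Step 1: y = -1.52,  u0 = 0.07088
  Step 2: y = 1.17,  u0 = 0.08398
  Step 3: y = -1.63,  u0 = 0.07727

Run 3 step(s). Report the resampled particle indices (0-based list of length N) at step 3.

step 1: w=[0.0013, 0.3233, 0.2735, 0.2592, 0.0942, 0.0485, 0.0000, 0.0000, 0.0000, 0.0000]  mean=-1.2517  Neff=3.8799  idx=[1, 1, 1, 2, 2, 2, 3, 3, 4, 5]
step 2: w=[0.0000, 0.0000, 0.0000, 0.0083, 0.0083, 0.0083, 0.0108, 0.0108, 0.2212, 0.7323]  mean=-0.5371  Neff=1.7078  idx=[8, 8, 9, 9, 9, 9, 9, 9, 9, 9]
step 3: w=[0.1720, 0.1720, 0.0820, 0.0820, 0.0820, 0.0820, 0.0820, 0.0820, 0.0820, 0.0820]  mean=-0.5319  Neff=8.8536  idx=[0, 1, 1, 2, 3, 4, 6, 7, 8, 9]

resampled_idx = [0, 1, 1, 2, 3, 4, 6, 7, 8, 9]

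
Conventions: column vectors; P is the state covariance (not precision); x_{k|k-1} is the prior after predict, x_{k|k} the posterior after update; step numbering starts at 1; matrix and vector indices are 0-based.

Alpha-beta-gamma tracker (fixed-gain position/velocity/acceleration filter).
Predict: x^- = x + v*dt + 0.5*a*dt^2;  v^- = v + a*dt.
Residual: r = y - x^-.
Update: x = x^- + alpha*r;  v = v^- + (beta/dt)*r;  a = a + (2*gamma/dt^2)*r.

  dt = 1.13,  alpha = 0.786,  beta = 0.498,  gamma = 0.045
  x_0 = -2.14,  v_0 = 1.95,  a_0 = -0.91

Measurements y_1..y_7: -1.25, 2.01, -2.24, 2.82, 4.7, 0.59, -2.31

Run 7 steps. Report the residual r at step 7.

step 1: x_pred=-0.5175  r=-0.7325  x^+=-1.0932  v^+=0.5989  a^+=-0.9616
step 2: x_pred=-1.0305  r=3.0405  x^+=1.3593  v^+=0.8522  a^+=-0.7473
step 3: x_pred=1.8452  r=-4.0852  x^+=-1.3658  v^+=-1.7927  a^+=-1.0353
step 4: x_pred=-4.0524  r=6.8724  x^+=1.3493  v^+=0.0662  a^+=-0.5509
step 5: x_pred=1.0724  r=3.6276  x^+=3.9237  v^+=1.0424  a^+=-0.2952
step 6: x_pred=4.9132  r=-4.3232  x^+=1.5152  v^+=-1.1964  a^+=-0.5999
step 7: x_pred=-0.2198  r=-2.0902  x^+=-1.8627  v^+=-2.7955  a^+=-0.7472

resid = -2.0902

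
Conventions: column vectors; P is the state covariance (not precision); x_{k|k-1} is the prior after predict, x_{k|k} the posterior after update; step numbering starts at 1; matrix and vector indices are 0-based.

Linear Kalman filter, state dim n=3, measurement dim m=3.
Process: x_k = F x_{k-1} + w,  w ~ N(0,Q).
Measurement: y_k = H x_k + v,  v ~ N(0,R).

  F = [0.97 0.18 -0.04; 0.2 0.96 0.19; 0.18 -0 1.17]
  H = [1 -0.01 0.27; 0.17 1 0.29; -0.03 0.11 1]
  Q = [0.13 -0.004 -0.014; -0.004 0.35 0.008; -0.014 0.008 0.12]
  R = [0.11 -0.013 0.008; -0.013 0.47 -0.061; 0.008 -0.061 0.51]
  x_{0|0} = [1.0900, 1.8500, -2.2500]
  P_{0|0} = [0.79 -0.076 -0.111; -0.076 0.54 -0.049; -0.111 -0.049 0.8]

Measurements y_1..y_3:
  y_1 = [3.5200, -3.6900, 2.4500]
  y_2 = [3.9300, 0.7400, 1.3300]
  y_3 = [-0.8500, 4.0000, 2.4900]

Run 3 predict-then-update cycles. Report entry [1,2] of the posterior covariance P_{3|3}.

step 1: x^-=[1.4803, 1.5665, -2.4363]  P^-=[0.8749 0.1436 -0.0515; 0.1436 0.8526 0.1163; -0.0515 0.1163 1.1940]  S=[1.0407 0.3779 0.2703; 0.3779 1.5596 0.4847; 0.2703 0.4847 1.7428]  K=[0.8631 0.0234 -0.1759; -0.0500 0.6097 -0.0437; 0.0614 0.0696 0.6644]  nu=[2.7132, -4.8016, 4.7584]  x^+=[2.8725, -1.7048, 0.5574]  P^+=[0.1156 0.0148 -0.0824; 0.0148 0.3146 -0.0941; -0.0824 -0.0941 0.3430]
step 2: x^-=[2.4571, -0.9562, 1.1692]  P^-=[0.2624 0.0703 -0.1221; 0.0703 0.6221 -0.0368; -0.1221 -0.0368 0.5585]  S=[0.3461 0.0885 0.0362; 0.0885 1.1372 0.1096; 0.0362 0.1096 1.0751]  K=[0.6676 0.0314 -0.1394; 0.0191 0.5495 -0.0292; 0.0198 0.0407 0.5144]  nu=[1.1476, 0.9395, 0.3397]  x^+=[3.2054, -0.4280, 1.4050]  P^+=[0.0902 0.0187 -0.0670; 0.0187 0.2794 -0.0784; -0.0670 -0.0784 0.2666]
step 3: x^-=[2.9760, 0.4971, 2.2208]  P^-=[0.2372 0.0663 -0.1022; 0.0663 0.5942 -0.0323; -0.1022 -0.0323 0.4597]  S=[0.3244 0.0806 0.0296; 0.0806 1.1034 0.0859; 0.0296 0.0859 0.9757]  K=[0.6476 0.0324 -0.1271; 0.0267 0.5395 -0.0165; 0.0164 0.0383 0.4668]  nu=[-4.4207, 2.3529, 0.3038]  x^+=[0.1508, 1.6437, 2.3803]  P^+=[0.0864 0.0175 -0.0609; 0.0175 0.2717 -0.0705; -0.0609 -0.0705 0.2418]

P_post[1,2] = -0.0705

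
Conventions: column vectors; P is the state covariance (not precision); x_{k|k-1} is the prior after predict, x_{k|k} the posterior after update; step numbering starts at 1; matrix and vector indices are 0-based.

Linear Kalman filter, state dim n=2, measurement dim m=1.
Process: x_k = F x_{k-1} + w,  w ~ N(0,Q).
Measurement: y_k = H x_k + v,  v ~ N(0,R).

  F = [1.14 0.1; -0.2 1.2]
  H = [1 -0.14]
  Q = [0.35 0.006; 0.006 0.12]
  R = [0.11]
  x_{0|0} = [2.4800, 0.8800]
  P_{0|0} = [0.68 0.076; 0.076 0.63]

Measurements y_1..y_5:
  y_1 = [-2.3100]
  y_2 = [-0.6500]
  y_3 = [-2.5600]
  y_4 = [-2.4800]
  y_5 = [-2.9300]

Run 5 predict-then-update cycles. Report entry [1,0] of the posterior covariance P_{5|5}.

P_post[1,0] = 0.6184

step 1: x^-=[2.9152, 0.5600]  P^-=[1.2574 0.0290; 0.0290 1.0179]  S=[1.3792]  K=[0.9087; -0.0823]  nu=[-5.1468]  x^+=[-1.7618, 0.9836]  P^+=[0.1185 0.1321; 0.1321 1.0086]
step 2: x^-=[-1.9101, 1.5326]  P^-=[0.5442 0.2782; 0.2782 1.5137]  S=[0.6060]  K=[0.8338; 0.1093]  nu=[1.4747]  x^+=[-0.6806, 1.6938]  P^+=[0.1229 0.2229; 0.2229 1.5064]
step 3: x^-=[-0.6065, 2.1687]  P^-=[0.5756 0.4592; 0.4592 2.1872]  S=[0.5999]  K=[0.8524; 0.2551]  nu=[-1.6499]  x^+=[-2.0128, 1.7478]  P^+=[0.1398 0.3288; 0.3288 2.1481]
step 4: x^-=[-2.1198, 2.4999]  P^-=[0.6281 0.6751; 0.6751 3.0611]  S=[0.6091]  K=[0.8761; 0.4048]  nu=[-0.0102]  x^+=[-2.1287, 2.4958]  P^+=[0.1606 0.4591; 0.4591 2.9612]
step 5: x^-=[-2.1772, 3.4207]  P^-=[0.6931 0.9436; 0.9436 4.1702]  S=[0.6206]  K=[0.9039; 0.5797]  nu=[-0.2739]  x^+=[-2.4248, 3.2619]  P^+=[0.1860 0.6184; 0.6184 3.9617]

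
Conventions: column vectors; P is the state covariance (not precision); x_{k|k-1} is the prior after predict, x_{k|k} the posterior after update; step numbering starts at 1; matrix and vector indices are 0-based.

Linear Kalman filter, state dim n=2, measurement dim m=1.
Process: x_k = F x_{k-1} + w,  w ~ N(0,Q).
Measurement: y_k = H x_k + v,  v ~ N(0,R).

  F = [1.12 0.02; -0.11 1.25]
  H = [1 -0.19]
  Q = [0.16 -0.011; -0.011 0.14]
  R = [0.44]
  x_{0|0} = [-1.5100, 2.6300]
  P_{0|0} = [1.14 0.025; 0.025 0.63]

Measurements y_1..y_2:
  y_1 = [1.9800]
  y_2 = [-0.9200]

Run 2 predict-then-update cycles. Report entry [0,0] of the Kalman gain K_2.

K[0,0] = 0.5547

step 1: x^-=[-1.6386, 3.4536]  P^-=[1.5914 -0.1008; -0.1008 1.1313]  S=[2.1105]  K=[0.7631; -0.1496]  nu=[4.2748]  x^+=[1.6235, 2.8142]  P^+=[0.3624 0.1402; 0.1402 1.0841]
step 2: x^-=[1.8746, 3.3391]  P^-=[0.6213 0.1674; 0.1674 1.7997]  S=[1.0627]  K=[0.5547; -0.1643]  nu=[-2.1602]  x^+=[0.6763, 3.6940]  P^+=[0.2943 0.2642; 0.2642 1.7710]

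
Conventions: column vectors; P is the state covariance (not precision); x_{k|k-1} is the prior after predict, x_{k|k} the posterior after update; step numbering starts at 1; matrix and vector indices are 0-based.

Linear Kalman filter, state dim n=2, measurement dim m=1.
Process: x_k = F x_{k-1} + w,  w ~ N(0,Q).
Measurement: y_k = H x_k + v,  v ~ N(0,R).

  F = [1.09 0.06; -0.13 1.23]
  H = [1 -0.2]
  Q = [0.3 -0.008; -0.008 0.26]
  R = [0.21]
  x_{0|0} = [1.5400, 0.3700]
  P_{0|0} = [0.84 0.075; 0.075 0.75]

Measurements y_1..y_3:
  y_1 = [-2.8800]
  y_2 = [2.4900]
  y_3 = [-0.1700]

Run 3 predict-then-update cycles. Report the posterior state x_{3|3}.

step 1: x^-=[1.7008, 0.2549]  P^-=[1.3105 0.0283; 0.0283 1.3849]  S=[1.5646]  K=[0.8340; -0.1589]  nu=[-4.5298]  x^+=[-2.0770, 0.9749]  P^+=[0.2223 0.2357; 0.2357 1.3454]
step 2: x^-=[-2.2055, 1.4691]  P^-=[0.5998 0.3739; 0.3739 2.2238]  S=[0.7491]  K=[0.7008; -0.0945]  nu=[4.9893]  x^+=[1.2909, 0.9975]  P^+=[0.2319 0.4236; 0.4236 2.2171]
step 3: x^-=[1.4669, 1.0592]  P^-=[0.6389 0.6873; 0.6873 3.4827]  S=[0.7132]  K=[0.7030; -0.0129]  nu=[-1.4251]  x^+=[0.4651, 1.0776]  P^+=[0.2864 0.6938; 0.6938 3.4826]

x_post = [0.4651, 1.0776]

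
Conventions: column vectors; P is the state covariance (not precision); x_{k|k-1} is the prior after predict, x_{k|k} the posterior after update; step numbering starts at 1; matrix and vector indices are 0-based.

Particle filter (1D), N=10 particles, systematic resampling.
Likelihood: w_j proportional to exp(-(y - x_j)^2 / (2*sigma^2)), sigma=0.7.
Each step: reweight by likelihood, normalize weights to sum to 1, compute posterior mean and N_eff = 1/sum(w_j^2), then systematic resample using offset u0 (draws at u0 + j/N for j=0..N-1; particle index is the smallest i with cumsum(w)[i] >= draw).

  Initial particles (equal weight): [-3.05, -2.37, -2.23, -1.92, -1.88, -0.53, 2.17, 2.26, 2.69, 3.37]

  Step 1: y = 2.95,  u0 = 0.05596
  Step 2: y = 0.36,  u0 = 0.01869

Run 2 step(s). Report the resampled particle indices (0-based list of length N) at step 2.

resampled_idx = [0, 0, 0, 1, 1, 1, 2, 2, 3, 4]

step 1: w=[0.0000, 0.0000, 0.0000, 0.0000, 0.0000, 0.0000, 0.1840, 0.2106, 0.3195, 0.2859]  mean=2.6982  Neff=3.8164  idx=[6, 6, 7, 7, 8, 8, 8, 9, 9, 9]
step 2: w=[0.2657, 0.2657, 0.1890, 0.1890, 0.0295, 0.0295, 0.0295, 0.0007, 0.0007, 0.0007]  mean=2.2527  Neff=4.6474  idx=[0, 0, 0, 1, 1, 1, 2, 2, 3, 4]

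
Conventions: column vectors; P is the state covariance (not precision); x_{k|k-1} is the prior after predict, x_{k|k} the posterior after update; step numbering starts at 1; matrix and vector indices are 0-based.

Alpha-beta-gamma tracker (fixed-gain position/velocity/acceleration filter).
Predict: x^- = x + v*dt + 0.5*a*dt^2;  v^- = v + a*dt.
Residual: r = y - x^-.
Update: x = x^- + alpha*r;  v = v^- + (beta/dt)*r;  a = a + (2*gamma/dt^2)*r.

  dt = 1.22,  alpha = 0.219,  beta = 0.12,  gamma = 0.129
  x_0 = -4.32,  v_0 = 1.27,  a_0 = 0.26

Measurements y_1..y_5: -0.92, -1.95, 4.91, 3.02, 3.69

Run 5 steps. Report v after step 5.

v_post = 2.2426

step 1: x_pred=-2.5771  r=1.6571  x^+=-2.2142  v^+=1.7502  a^+=0.5472
step 2: x_pred=0.3283  r=-2.2783  x^+=-0.1707  v^+=2.1937  a^+=0.1523
step 3: x_pred=2.6191  r=2.2909  x^+=3.1208  v^+=2.6049  a^+=0.5494
step 4: x_pred=6.7077  r=-3.6877  x^+=5.9001  v^+=2.9125  a^+=-0.0898
step 5: x_pred=9.3865  r=-5.6965  x^+=8.1390  v^+=2.2426  a^+=-1.0772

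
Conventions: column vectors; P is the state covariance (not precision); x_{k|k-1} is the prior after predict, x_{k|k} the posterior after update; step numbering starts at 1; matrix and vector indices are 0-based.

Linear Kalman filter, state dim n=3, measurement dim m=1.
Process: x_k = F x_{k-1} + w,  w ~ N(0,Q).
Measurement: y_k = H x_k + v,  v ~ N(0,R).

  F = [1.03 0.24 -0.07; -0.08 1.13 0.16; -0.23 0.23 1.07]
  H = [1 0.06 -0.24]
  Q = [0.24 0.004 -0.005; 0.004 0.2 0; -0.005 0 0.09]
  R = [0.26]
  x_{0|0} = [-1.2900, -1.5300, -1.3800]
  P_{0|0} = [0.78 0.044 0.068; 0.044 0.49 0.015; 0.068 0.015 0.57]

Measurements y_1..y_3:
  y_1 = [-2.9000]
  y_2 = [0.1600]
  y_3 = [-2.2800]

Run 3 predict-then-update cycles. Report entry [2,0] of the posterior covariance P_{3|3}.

step 1: x^-=[-1.5993, -1.8465, -1.5318]  P^-=[1.1100 0.1276 -0.1178; 0.1276 0.8410 0.2374; -0.1178 0.2374 0.7790]  S=[1.4829]  K=[0.7727; 0.0816; -0.1959]  nu=[-1.5575]  x^+=[-2.8029, -1.9737, -1.2267]  P^+=[0.2245 0.0340 0.1067; 0.0340 0.8311 0.2611; 0.1067 0.2611 0.7221]
step 2: x^-=[-3.2748, -2.2023, -1.1218]  P^-=[0.5222 0.2493 0.1220; 0.2493 1.3667 0.6466; 0.1220 0.6466 1.0450]  S=[0.8001]  K=[0.6348; 0.2202; -0.1125]  nu=[3.2977]  x^+=[-1.1814, -1.4763, -1.4929]  P^+=[0.1998 0.1375 0.1791; 0.1375 1.3279 0.6664; 0.1791 0.6664 1.0349]
step 3: x^-=[-1.4666, -1.8125, -1.6653]  P^-=[0.5533 0.4969 0.3291; 0.4969 2.1349 1.2960; 0.3291 1.2960 1.5809]  S=[0.7763]  K=[0.6493; 0.4044; 0.0354]  nu=[-1.1043]  x^+=[-2.1837, -2.2591, -1.7044]  P^+=[0.2260 0.2930 0.3113; 0.2930 2.0080 1.2849; 0.3113 1.2849 1.5799]

P_post[2,0] = 0.3113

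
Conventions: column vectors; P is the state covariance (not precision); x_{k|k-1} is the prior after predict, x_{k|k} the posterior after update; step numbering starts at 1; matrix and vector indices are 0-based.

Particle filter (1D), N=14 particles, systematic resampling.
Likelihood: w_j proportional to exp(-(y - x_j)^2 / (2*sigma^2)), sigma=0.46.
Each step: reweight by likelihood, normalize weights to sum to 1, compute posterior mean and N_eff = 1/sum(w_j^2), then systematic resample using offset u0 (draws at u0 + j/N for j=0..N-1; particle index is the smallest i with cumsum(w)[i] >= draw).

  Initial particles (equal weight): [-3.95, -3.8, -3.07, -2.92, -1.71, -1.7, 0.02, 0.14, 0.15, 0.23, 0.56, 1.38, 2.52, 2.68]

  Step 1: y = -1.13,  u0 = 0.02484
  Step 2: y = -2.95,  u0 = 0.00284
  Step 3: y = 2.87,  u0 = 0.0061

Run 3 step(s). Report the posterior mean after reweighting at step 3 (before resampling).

step 1: w=[0.0000, 0.0000, 0.0001, 0.0005, 0.4441, 0.4563, 0.0432, 0.0218, 0.0205, 0.0124, 0.0012, 0.0000, 0.0000, 0.0000]  mean=-1.5264  Neff=2.4492  idx=[4, 4, 4, 4, 4, 4, 5, 5, 5, 5, 5, 5, 5, 7]
step 2: w=[0.0794, 0.0794, 0.0794, 0.0794, 0.0794, 0.0794, 0.0748, 0.0748, 0.0748, 0.0748, 0.0748, 0.0748, 0.0748, 0.0000]  mean=-1.7048  Neff=12.9888  idx=[0, 0, 1, 2, 3, 4, 5, 6, 7, 8, 9, 10, 11, 12]
step 3: w=[0.0637, 0.0637, 0.0637, 0.0637, 0.0637, 0.0637, 0.0637, 0.0791, 0.0791, 0.0791, 0.0791, 0.0791, 0.0791, 0.0791]  mean=-1.7045  Neff=13.8395  idx=[0, 1, 2, 3, 4, 5, 6, 7, 8, 9, 10, 11, 12, 13]

post_mean = -1.7045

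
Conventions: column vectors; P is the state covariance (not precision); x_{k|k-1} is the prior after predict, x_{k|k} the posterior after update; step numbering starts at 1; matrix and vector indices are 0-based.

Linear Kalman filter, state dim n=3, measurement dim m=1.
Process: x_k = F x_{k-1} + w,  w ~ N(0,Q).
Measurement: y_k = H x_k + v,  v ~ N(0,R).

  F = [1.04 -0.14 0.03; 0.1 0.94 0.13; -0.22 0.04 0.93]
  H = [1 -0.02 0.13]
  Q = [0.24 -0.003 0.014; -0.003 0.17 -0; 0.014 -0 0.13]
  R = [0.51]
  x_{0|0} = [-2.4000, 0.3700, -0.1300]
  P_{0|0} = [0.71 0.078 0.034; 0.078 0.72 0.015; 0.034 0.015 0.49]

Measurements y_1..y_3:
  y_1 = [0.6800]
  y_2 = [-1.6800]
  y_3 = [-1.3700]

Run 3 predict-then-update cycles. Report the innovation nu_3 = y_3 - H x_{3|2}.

step 1: x^-=[-2.5517, 0.0909, 0.4219]  P^-=[1.0018 0.0580 -0.1024; 0.0580 0.8408 0.0703; -0.1024 0.0703 0.5751]  S=[1.4925]  K=[0.6615; 0.0337; -0.0195]  nu=[3.1787]  x^+=[-0.4490, 0.1981, 0.3600]  P^+=[0.3487 0.0247 -0.0832; 0.0247 0.8391 0.0712; -0.0832 0.0712 0.5746]
step 2: x^-=[-0.4839, 0.1881, 0.4415]  P^-=[0.6211 -0.0619 -0.1418; -0.0619 0.9445 0.1456; -0.1418 0.1456 0.6841]  S=[1.1079]  K=[0.5451; -0.0558; -0.0503]  nu=[-1.2497]  x^+=[-1.1651, 0.2579, 0.5044]  P^+=[0.2919 -0.0282 -0.1114; -0.0282 0.9411 0.1425; -0.1114 0.1425 0.6813]
step 3: x^-=[-1.2327, 0.1914, 0.7357]  P^-=[0.5749 -0.1349 -0.1665; -0.1349 1.0426 0.2352; -0.1665 0.2352 0.7915]  S=[1.0595]  K=[0.5247; -0.1182; -0.0644]  nu=[-0.2291]  x^+=[-1.3529, 0.2185, 0.7505]  P^+=[0.2832 -0.0692 -0.1306; -0.0692 1.0278 0.2271; -0.1306 0.2271 0.7872]

innov = [-0.2291]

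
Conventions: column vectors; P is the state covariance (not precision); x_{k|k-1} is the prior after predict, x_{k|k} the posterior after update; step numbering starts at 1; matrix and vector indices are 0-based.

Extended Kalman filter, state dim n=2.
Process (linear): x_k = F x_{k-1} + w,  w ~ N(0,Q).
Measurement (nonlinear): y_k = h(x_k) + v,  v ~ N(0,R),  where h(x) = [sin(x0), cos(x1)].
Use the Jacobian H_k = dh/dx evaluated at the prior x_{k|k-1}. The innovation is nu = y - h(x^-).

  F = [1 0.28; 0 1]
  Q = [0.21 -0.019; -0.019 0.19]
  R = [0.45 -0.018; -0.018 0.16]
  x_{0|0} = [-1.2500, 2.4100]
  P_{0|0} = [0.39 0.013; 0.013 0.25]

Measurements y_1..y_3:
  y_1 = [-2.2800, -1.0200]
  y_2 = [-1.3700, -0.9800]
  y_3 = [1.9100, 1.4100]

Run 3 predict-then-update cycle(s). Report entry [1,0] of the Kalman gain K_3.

K[1,0] = 0.0366

step 1: x^-=[-0.5752, 2.4100]  P^-=[0.6269 0.0640; 0.0640 0.4400]  H_jac=[0.8391 0.0000; 0.0000 -0.6681]  S=[0.8914 -0.0539; -0.0539 0.3564]  K=[0.5882 -0.0310; 0.0105 -0.8232]  nu=[-1.7360, -0.2759]  x^+=[-1.5878, 2.6189]  P^+=[0.3161 0.0233; 0.0233 0.1974]
step 2: x^-=[-0.8545, 2.6189]  P^-=[0.5547 0.0596; 0.0596 0.3874]  H_jac=[0.6566 0.0000; 0.0000 -0.4992]  S=[0.6891 -0.0375; -0.0375 0.2566]  K=[0.5264 -0.0389; 0.0158 -0.7516]  nu=[-0.6157, -0.1135]  x^+=[-1.1742, 2.6945]  P^+=[0.3618 0.0315; 0.0315 0.2415]
step 3: x^-=[-0.4197, 2.6945]  P^-=[0.6084 0.0801; 0.0801 0.4315]  H_jac=[0.9132 0.0000; 0.0000 -0.4324]  S=[0.9573 -0.0496; -0.0496 0.2407]  K=[0.5790 -0.0245; 0.0366 -0.7676]  nu=[2.3175, 2.3117]  x^+=[0.8656, 1.0048]  P^+=[0.2858 0.0332; 0.0332 0.2856]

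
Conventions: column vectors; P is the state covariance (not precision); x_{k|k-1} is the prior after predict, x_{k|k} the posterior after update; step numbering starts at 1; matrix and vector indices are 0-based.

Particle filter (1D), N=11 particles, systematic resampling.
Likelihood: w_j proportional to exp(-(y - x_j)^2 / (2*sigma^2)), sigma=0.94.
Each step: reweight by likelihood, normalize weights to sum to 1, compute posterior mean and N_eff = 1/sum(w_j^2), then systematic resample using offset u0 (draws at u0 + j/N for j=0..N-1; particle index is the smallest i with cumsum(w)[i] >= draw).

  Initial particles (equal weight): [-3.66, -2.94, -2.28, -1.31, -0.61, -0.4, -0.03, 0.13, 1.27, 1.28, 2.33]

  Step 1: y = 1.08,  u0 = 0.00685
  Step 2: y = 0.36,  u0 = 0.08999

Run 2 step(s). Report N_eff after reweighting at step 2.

step 1: w=[0.0000, 0.0000, 0.0004, 0.0099, 0.0497, 0.0724, 0.1246, 0.1501, 0.2451, 0.2445, 0.1033]  mean=0.8075  Neff=5.6695  idx=[3, 5, 6, 7, 7, 8, 8, 8, 9, 9, 10]
step 2: w=[0.0294, 0.1028, 0.1308, 0.1384, 0.1384, 0.0892, 0.0892, 0.0892, 0.0883, 0.0883, 0.0159]  mean=0.5554  Neff=9.3823  idx=[1, 2, 3, 3, 4, 5, 6, 7, 8, 9, 10]

N_eff = 9.3823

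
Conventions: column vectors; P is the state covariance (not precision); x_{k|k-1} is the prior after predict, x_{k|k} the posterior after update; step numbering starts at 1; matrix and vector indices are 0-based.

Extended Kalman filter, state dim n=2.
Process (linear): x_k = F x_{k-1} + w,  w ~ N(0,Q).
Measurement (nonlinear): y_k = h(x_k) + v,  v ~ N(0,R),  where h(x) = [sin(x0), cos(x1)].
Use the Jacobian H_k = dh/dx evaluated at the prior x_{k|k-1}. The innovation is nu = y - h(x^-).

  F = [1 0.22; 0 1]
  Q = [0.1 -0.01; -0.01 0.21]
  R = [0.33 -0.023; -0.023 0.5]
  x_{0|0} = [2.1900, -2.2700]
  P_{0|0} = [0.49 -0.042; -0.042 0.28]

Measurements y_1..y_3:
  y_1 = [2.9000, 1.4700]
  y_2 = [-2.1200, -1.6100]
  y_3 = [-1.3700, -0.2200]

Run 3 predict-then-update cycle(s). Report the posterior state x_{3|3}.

x_post = [-1.5746, -2.1572]

step 1: x^-=[1.6906, -2.2700]  P^-=[0.5851 0.0096; 0.0096 0.4900]  H_jac=[-0.1195 0.0000; 0.0000 0.7654]  S=[0.3384 -0.0239; -0.0239 0.7870]  K=[-0.2064 0.0031; 0.0303 0.4774]  nu=[1.9072, 2.1136]  x^+=[1.3034, -1.2031]  P^+=[0.5706 0.0082; 0.0082 0.3110]
step 2: x^-=[1.0387, -1.2031]  P^-=[0.6893 0.0666; 0.0666 0.5210]  H_jac=[0.5074 0.0000; 0.0000 0.9332]  S=[0.5074 0.0085; 0.0085 0.9537]  K=[0.6882 0.0590; 0.0580 0.5093]  nu=[-2.9817, -1.9695]  x^+=[-1.1296, -2.3792]  P^+=[0.4449 0.0147; 0.0147 0.2714]
step 3: x^-=[-1.6530, -2.3792]  P^-=[0.5645 0.0644; 0.0644 0.4814]  H_jac=[-0.0821 0.0000; 0.0000 0.6907]  S=[0.3338 -0.0267; -0.0267 0.7297]  K=[-0.1344 0.0560; 0.0206 0.4565]  nu=[-0.3734, 0.5032]  x^+=[-1.5746, -2.1572]  P^+=[0.5558 0.0450; 0.0450 0.3298]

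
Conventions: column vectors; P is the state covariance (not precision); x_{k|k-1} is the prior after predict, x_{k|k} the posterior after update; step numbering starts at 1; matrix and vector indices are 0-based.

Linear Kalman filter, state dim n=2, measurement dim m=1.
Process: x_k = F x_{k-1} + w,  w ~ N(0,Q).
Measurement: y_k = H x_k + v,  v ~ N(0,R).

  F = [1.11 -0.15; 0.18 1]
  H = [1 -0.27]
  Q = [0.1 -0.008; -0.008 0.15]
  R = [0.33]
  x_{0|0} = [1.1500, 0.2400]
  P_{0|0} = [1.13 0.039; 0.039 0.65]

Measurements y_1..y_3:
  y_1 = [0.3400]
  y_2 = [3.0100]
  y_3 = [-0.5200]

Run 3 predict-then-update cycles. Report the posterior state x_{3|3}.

step 1: x^-=[1.2405, 0.4470]  P^-=[1.4939 0.1625; 0.1625 0.8507]  S=[1.7982]  K=[0.8064; -0.0374]  nu=[-0.7798]  x^+=[0.6117, 0.4761]  P^+=[0.3246 0.2167; 0.2167 0.8481]
step 2: x^-=[0.6075, 0.5862]  P^-=[0.4469 0.1643; 0.1643 1.0867]  S=[0.7674]  K=[0.5245; -0.1682]  nu=[2.5608]  x^+=[1.9508, 0.1554]  P^+=[0.2357 0.2320; 0.2320 1.0649]
step 3: x^-=[2.1420, 0.5065]  P^-=[0.3372 0.1306; 0.1306 1.3061]  S=[0.6918]  K=[0.4364; -0.3209]  nu=[-2.5253]  x^+=[1.0401, 1.3169]  P^+=[0.2054 0.2275; 0.2275 1.2349]

x_post = [1.0401, 1.3169]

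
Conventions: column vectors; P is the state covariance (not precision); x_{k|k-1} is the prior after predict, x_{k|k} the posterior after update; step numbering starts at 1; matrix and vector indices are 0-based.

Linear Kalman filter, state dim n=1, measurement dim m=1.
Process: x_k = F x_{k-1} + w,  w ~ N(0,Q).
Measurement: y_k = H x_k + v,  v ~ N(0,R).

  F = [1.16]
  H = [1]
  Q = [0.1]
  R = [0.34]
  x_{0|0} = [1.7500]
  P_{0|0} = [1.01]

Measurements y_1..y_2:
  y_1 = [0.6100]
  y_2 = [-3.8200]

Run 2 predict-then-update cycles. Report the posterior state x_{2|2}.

step 1: x^-=[2.0300]  P^-=[1.4591]  S=[1.7991]  K=[0.8110]  nu=[-1.4200]  x^+=[0.8784]  P^+=[0.2757]
step 2: x^-=[1.0189]  P^-=[0.4710]  S=[0.8110]  K=[0.5808]  nu=[-4.8389]  x^+=[-1.7915]  P^+=[0.1975]

x_post = [-1.7915]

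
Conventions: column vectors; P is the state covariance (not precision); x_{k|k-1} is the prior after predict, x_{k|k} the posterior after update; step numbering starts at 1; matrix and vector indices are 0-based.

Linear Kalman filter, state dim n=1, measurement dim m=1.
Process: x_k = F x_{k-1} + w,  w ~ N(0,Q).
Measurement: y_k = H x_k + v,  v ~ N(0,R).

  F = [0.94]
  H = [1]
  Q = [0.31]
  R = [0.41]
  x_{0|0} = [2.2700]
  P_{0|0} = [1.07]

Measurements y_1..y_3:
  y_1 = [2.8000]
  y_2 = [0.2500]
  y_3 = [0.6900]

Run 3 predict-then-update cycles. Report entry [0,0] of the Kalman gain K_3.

K[0,0] = 0.5604

step 1: x^-=[2.1338]  P^-=[1.2555]  S=[1.6655]  K=[0.7538]  nu=[0.6662]  x^+=[2.6360]  P^+=[0.3091]
step 2: x^-=[2.4778]  P^-=[0.5831]  S=[0.9931]  K=[0.5871]  nu=[-2.2278]  x^+=[1.1698]  P^+=[0.2407]
step 3: x^-=[1.0996]  P^-=[0.5227]  S=[0.9327]  K=[0.5604]  nu=[-0.4096]  x^+=[0.8700]  P^+=[0.2298]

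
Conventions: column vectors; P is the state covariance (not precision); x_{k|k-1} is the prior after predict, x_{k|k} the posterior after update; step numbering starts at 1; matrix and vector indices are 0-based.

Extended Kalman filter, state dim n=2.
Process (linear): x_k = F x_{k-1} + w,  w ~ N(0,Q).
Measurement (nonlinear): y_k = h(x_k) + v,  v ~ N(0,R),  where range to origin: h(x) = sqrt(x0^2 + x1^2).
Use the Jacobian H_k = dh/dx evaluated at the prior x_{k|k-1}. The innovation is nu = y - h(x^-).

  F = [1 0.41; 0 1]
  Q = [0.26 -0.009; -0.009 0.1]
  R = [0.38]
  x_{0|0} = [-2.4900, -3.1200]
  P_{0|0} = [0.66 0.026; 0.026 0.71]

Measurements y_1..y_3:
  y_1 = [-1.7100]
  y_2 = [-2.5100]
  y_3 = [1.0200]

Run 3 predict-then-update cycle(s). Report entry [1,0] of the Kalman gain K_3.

K[1,0] = -0.1667

step 1: x^-=[-3.7692, -3.1200]  P^-=[1.0607 0.3081; 0.3081 0.8100]  H_jac=[-0.7703 -0.6376]  S=[1.6414]  K=[-0.6175; -0.4593]  nu=[-6.6030]  x^+=[0.3079, -0.0875]  P^+=[0.4349 -0.1574; -0.1574 0.4638]
step 2: x^-=[0.2720, -0.0875]  P^-=[0.6438 0.0238; 0.0238 0.5638]  H_jac=[0.9519 -0.3064]  S=[1.0024]  K=[0.6041; -0.1497]  nu=[-2.7958]  x^+=[-1.4169, 0.3310]  P^+=[0.2780 0.1145; 0.1145 0.5413]
step 3: x^-=[-1.2811, 0.3310]  P^-=[0.7228 0.3274; 0.3274 0.6413]  H_jac=[-0.9682 0.2502]  S=[0.9391]  K=[-0.6580; -0.1667]  nu=[-0.3032]  x^+=[-1.0816, 0.3816]  P^+=[0.3162 0.2244; 0.2244 0.6152]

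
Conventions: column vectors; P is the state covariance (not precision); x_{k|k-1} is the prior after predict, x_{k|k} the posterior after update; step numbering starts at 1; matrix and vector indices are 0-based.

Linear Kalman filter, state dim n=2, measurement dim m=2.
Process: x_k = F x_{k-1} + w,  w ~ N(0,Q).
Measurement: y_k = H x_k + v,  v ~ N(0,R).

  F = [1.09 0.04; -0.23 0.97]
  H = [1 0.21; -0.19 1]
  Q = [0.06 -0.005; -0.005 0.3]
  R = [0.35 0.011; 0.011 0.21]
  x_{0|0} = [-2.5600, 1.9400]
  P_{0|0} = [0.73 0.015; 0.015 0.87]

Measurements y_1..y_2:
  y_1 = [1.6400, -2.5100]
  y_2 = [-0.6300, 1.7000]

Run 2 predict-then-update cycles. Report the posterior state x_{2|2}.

step 1: x^-=[-2.7128, 2.4706]  P^-=[0.9300 -0.1385; -0.1385 1.1505]  S=[1.2726 -0.0571; -0.0571 1.4467]  K=[0.6994 -0.1903; 0.1177 0.8181]  nu=[3.8340, -5.4960]  x^+=[1.0146, -1.5744]  P^+=[0.2399 0.0133; 0.0133 0.1756]
step 2: x^-=[1.0429, -1.7605]  P^-=[0.3465 -0.0444; -0.0444 0.4720]  S=[0.6987 0.0017; 0.0017 0.7114]  K=[0.4830 -0.1561; 0.0767 0.6752]  nu=[-1.3032, 3.6587]  x^+=[-0.1575, 0.6097]  P^+=[0.1664 0.0042; 0.0042 0.1434]

x_post = [-0.1575, 0.6097]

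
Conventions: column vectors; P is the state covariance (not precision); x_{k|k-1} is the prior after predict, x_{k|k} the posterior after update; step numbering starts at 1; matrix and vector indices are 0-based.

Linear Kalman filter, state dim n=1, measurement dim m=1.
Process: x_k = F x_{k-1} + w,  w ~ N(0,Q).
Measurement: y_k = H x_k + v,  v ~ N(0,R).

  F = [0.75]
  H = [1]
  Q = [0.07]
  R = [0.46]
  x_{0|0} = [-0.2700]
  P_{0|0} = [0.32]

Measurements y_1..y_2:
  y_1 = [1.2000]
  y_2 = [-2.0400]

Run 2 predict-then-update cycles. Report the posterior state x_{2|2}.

x_post = [-0.3673]

step 1: x^-=[-0.2025]  P^-=[0.2500]  S=[0.7100]  K=[0.3521]  nu=[1.4025]  x^+=[0.2913]  P^+=[0.1620]
step 2: x^-=[0.2185]  P^-=[0.1611]  S=[0.6211]  K=[0.2594]  nu=[-2.2585]  x^+=[-0.3673]  P^+=[0.1193]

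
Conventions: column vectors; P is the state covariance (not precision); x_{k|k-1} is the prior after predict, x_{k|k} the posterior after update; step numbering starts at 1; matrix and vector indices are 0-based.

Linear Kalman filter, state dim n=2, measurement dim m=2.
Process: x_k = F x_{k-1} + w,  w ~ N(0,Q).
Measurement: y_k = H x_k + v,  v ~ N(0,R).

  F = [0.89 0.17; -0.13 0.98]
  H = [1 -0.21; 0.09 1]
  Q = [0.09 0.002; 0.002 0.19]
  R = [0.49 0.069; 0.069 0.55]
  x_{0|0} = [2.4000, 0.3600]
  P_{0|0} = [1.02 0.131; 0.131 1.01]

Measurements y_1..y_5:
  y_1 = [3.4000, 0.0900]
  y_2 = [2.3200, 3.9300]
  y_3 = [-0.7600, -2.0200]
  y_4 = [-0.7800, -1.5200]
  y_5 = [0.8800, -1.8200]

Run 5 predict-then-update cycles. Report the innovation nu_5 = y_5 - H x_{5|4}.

step 1: x^-=[2.1972, 0.0408]  P^-=[0.9668 0.1636; 0.1636 1.1439]  S=[1.4385 0.0763; 0.0763 1.7311]  K=[0.6420 0.1165; -0.0890 0.6732]  nu=[1.2114, -0.1485]  x^+=[2.9576, -0.1670]  P^+=[0.3390 0.0778; 0.0778 0.3571]
step 2: x^-=[2.6039, -0.5481]  P^-=[0.3924 0.0885; 0.0885 0.5189]  S=[0.8681 0.0821; 0.0821 1.0880]  K=[0.4228 0.0818; -0.0699 0.4895]  nu=[-0.3990, 4.2438]  x^+=[2.7825, 1.5571]  P^+=[0.2242 0.0540; 0.0540 0.2595]
step 3: x^-=[2.7411, 1.1643]  P^-=[0.2914 0.0652; 0.0652 0.4293]  S=[0.7730 0.0691; 0.0691 0.9934]  K=[0.3533 0.0675; -0.0718 0.4431]  nu=[-3.2566, -3.4310]  x^+=[1.3591, -0.1219]  P^+=[0.1871 0.0447; 0.0447 0.2347]
step 4: x^-=[1.1889, -0.2961]  P^-=[0.2585 0.0574; 0.0574 0.4072]  S=[0.7424 0.0631; 0.0631 0.9696]  K=[0.3267 0.0619; -0.0744 0.4301]  nu=[-2.0310, -1.3309]  x^+=[0.4428, -0.7174]  P^+=[0.1730 0.0410; 0.0410 0.2277]
step 5: x^-=[0.2721, -0.7606]  P^-=[0.2460 0.0548; 0.0548 0.4012]  S=[0.7307 0.0607; 0.0607 0.9630]  K=[0.3160 0.0600; -0.0757 0.4265]  nu=[0.4481, -1.0838]  x^+=[0.3487, -1.2568]  P^+=[0.1673 0.0397; 0.0397 0.2258]

innov = [0.4481, -1.0838]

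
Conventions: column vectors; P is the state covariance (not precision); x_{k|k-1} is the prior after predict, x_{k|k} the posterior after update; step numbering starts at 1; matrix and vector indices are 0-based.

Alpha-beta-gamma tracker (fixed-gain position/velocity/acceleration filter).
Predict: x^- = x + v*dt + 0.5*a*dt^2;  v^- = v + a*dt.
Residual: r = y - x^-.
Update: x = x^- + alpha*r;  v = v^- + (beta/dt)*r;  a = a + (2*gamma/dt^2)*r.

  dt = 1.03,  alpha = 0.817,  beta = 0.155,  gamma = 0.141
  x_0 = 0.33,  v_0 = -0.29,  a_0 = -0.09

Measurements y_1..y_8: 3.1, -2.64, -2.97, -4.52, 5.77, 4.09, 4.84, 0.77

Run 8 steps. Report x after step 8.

step 1: x_pred=-0.0164  r=3.1164  x^+=2.5297  v^+=0.0863  a^+=0.7384
step 2: x_pred=3.0102  r=-5.6502  x^+=-1.6060  v^+=-0.0035  a^+=-0.7635
step 3: x_pred=-2.0146  r=-0.9554  x^+=-2.7952  v^+=-0.9337  a^+=-1.0175
step 4: x_pred=-4.2965  r=-0.2235  x^+=-4.4791  v^+=-2.0153  a^+=-1.0769
step 5: x_pred=-7.1261  r=12.8961  x^+=3.4100  v^+=-1.1838  a^+=2.3511
step 6: x_pred=3.4378  r=0.6522  x^+=3.9707  v^+=1.3359  a^+=2.5244
step 7: x_pred=6.6857  r=-1.8457  x^+=5.1778  v^+=3.6583  a^+=2.0338
step 8: x_pred=10.0247  r=-9.2547  x^+=2.4636  v^+=4.3604  a^+=-0.4262

x_post = 2.4636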